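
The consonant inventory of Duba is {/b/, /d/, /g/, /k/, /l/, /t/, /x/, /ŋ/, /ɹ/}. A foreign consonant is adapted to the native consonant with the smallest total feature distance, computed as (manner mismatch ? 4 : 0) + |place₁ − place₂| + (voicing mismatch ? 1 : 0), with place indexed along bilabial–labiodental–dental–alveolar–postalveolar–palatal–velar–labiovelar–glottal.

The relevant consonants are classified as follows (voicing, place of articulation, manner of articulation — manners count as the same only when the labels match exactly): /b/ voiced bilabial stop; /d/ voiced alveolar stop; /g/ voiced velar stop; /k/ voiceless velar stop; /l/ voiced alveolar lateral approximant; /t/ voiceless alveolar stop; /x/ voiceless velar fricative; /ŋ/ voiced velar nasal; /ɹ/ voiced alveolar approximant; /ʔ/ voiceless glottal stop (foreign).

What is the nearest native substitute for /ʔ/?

/k/ is closest: same manner (stop), place distance 2 (glottal→velar), same voicing; total 2. Next closest is /g/ at distance 3.

k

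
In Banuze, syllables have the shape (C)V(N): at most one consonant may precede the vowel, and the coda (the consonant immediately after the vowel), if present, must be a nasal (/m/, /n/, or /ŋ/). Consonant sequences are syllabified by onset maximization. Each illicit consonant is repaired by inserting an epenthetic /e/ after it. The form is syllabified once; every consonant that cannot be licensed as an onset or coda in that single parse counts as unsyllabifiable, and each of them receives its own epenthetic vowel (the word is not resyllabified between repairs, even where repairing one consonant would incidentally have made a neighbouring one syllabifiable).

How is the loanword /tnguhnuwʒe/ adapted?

teneguhenuweʒe

Syllabifying with onset maximization leaves /t/, /n/, /h/, /w/ stranded (only a nasal (/m/, /n/, or /ŋ/) is licensed in coda position; onsets are limited to one consonant).
Each unlicensed consonant becomes the onset of a new syllable: /t/ → /te/, /n/ → /ne/, /h/ → /he/, /w/ → /we/.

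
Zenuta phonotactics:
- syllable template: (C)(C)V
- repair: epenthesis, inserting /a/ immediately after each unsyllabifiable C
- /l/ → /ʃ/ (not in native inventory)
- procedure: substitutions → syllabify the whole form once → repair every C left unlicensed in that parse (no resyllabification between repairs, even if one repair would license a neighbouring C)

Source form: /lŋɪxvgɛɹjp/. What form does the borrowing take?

ʃŋɪxavgɛɹajapa

Substitution: /l/ → /ʃ/, giving /ʃŋɪxvgɛɹjp/.
The consonants /x/, /ɹ/, /j/, /p/ cannot be parsed into a legal (C)(C)V syllable (no codas are permitted; onsets may contain at most 2 consonants).
Inserting the epenthetic vowel yields /x/ → /xa/, /ɹ/ → /ɹa/, /j/ → /ja/, /p/ → /pa/.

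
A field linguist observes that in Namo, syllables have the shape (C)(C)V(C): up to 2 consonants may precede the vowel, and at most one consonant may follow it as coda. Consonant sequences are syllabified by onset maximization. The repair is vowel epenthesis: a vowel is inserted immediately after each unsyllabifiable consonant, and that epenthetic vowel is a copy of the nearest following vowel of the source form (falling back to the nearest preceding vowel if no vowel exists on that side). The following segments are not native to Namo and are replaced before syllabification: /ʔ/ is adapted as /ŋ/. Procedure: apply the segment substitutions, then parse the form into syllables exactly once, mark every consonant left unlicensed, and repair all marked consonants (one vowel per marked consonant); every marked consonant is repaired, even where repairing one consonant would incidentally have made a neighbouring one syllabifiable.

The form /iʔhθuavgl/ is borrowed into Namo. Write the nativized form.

Substitution: /ʔ/ → /ŋ/, giving /iŋhθuavgl/.
The consonants /g/, /l/ cannot be parsed into a legal (C)(C)V(C) syllable (at most one coda consonant is licensed; onsets may contain at most 2 consonants).
Inserting the epenthetic vowel yields /g/ → /ga/, /l/ → /la/.

iŋhθuavgala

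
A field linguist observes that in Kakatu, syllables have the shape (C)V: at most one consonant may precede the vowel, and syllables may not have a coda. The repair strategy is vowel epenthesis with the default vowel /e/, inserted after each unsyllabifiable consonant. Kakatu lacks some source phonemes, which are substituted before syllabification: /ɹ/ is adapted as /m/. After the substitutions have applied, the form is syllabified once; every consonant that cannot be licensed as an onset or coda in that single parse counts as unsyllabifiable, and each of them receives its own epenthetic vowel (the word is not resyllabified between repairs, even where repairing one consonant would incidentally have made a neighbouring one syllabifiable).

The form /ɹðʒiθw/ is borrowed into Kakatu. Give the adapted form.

meðeʒiθewe

Substitution: /ɹ/ → /m/, giving /mðʒiθw/.
Syllabifying with onset maximization leaves /m/, /ð/, /θ/, /w/ stranded (no codas are permitted; onsets are limited to one consonant).
Epenthesis after each stranded consonant: /m/ → /me/, /ð/ → /ðe/, /θ/ → /θe/, /w/ → /we/.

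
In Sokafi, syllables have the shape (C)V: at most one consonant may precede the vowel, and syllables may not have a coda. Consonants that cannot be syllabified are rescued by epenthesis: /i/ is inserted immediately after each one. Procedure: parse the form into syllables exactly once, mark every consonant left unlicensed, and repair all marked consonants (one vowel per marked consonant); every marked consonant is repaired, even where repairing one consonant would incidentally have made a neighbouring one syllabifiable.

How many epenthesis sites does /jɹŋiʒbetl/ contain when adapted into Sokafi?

5

The unsyllabifiable consonants are /j/, /ɹ/, /ʒ/, /t/, /l/; each receives one epenthetic vowel.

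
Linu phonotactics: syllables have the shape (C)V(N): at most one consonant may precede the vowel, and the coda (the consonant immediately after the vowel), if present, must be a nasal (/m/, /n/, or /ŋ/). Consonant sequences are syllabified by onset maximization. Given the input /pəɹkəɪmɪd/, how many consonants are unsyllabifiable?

Syllabifying with onset maximization leaves /ɹ/, /d/ stranded (only a nasal (/m/, /n/, or /ŋ/) is licensed in coda position; onsets are limited to one consonant).

2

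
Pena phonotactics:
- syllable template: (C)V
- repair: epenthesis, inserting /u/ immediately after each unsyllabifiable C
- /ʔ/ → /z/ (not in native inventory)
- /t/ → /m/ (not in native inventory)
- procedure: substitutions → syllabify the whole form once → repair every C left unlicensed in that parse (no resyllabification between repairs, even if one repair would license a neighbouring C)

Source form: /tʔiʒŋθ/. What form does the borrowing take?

muziʒuŋuθu

Substitution: /t/ → /m/, /ʔ/ → /z/, giving /mziʒŋθ/.
Under (C)V, the unsyllabifiable consonants are /m/, /ʒ/, /ŋ/, /θ/ (no codas are permitted; onsets are limited to one consonant).
Each unlicensed consonant becomes the onset of a new syllable: /m/ → /mu/, /ʒ/ → /ʒu/, /ŋ/ → /ŋu/, /θ/ → /θu/.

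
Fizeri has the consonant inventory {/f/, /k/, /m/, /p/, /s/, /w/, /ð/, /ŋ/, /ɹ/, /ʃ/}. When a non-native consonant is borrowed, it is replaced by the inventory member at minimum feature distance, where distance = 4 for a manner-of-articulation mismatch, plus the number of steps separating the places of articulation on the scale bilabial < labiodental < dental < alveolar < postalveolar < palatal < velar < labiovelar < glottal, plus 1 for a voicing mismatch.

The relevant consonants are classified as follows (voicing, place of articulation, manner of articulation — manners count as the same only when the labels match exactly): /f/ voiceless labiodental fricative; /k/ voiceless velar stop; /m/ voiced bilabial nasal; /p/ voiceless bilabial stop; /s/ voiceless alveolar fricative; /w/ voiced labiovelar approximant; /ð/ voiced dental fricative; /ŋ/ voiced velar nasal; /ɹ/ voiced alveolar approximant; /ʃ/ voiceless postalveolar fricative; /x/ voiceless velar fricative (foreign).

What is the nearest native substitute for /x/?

ʃ

/ʃ/ is closest: same manner (fricative), place distance 2 (velar→postalveolar), same voicing; total 2. Next closest is /s/ at distance 3.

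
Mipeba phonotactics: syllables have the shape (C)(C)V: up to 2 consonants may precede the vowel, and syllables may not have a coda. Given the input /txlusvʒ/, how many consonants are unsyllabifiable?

Syllabifying with onset maximization leaves /t/, /s/, /v/, /ʒ/ stranded (no codas are permitted; onsets may contain at most 2 consonants).

4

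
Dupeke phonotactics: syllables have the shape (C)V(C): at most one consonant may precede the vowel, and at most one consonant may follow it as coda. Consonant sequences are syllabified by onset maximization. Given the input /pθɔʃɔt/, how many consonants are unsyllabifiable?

1

Syllabifying with onset maximization leaves /p/ stranded (at most one coda consonant is licensed; onsets are limited to one consonant).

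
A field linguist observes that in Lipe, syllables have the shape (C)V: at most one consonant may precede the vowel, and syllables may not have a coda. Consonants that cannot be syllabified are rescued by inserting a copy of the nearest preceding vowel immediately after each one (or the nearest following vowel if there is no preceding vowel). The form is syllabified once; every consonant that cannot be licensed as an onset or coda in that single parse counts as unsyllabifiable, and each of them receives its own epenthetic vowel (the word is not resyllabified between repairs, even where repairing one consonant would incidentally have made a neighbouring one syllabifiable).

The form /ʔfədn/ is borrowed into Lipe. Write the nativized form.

ʔəfədənə

Under (C)V, the unsyllabifiable consonants are /ʔ/, /d/, /n/ (no codas are permitted; onsets are limited to one consonant).
Inserting the epenthetic vowel yields /ʔ/ → /ʔə/, /d/ → /də/, /n/ → /nə/.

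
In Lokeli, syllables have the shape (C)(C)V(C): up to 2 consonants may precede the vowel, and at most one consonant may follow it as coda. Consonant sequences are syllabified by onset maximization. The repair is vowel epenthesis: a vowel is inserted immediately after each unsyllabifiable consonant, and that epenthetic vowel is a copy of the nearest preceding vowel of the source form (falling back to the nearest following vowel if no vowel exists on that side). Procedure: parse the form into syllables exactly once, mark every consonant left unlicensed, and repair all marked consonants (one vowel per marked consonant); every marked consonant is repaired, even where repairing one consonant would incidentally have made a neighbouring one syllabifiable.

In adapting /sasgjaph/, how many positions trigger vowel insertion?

The unsyllabifiable consonants are /h/; each receives one epenthetic vowel.

1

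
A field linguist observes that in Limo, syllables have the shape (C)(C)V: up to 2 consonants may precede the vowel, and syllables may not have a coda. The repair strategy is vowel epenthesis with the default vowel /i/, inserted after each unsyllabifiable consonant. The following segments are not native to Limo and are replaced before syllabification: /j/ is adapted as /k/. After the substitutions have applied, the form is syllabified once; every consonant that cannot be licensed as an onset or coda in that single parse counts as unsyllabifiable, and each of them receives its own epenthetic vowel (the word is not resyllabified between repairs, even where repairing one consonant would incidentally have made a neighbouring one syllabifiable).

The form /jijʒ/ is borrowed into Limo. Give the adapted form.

Substitution: /j/ → /k/, giving /kikʒ/.
The consonants /k/, /ʒ/ cannot be parsed into a legal (C)(C)V syllable (no codas are permitted; onsets may contain at most 2 consonants).
Epenthesis after each stranded consonant: /k/ → /ki/, /ʒ/ → /ʒi/.

kikiʒi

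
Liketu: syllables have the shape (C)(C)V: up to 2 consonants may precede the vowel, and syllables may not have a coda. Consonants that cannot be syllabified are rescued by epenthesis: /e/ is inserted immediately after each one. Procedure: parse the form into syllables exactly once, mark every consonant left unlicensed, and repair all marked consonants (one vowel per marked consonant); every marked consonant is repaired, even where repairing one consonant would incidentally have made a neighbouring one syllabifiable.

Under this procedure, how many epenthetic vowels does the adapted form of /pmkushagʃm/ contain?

4

The unsyllabifiable consonants are /p/, /g/, /ʃ/, /m/; each receives one epenthetic vowel.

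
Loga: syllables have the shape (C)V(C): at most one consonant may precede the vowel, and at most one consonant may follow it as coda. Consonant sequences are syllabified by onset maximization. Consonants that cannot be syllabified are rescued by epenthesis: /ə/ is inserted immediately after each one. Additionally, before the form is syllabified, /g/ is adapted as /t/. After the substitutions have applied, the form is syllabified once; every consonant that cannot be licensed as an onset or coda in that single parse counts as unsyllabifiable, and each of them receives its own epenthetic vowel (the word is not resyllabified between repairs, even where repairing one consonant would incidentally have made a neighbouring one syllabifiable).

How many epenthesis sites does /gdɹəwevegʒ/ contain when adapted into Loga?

3

After substitution the input is /tdɹəwevetʒ/.
The unsyllabifiable consonants are /t/, /d/, /ʒ/; each receives one epenthetic vowel.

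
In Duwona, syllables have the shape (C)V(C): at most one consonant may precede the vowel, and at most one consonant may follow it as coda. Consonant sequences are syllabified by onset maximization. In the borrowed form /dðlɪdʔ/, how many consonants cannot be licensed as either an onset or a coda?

3

The consonants /d/, /ð/, /ʔ/ cannot be parsed into a legal (C)V(C) syllable (at most one coda consonant is licensed; onsets are limited to one consonant).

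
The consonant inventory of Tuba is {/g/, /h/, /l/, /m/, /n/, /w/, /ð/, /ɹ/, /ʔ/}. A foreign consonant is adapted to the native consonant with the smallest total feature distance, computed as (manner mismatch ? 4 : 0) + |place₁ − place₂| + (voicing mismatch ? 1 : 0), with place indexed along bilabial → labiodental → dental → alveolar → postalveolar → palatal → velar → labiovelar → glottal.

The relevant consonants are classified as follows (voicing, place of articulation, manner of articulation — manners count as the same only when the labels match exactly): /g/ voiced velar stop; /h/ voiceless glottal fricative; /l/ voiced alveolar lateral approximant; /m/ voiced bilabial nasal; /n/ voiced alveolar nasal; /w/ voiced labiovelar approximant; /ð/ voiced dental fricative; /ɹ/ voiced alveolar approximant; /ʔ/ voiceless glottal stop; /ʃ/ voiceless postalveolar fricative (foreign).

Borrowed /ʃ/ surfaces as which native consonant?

/ð/ is closest: same manner (fricative), place distance 2 (postalveolar→dental), voicing differs (+1); total 3. Next closest is /h/ at distance 4.

ð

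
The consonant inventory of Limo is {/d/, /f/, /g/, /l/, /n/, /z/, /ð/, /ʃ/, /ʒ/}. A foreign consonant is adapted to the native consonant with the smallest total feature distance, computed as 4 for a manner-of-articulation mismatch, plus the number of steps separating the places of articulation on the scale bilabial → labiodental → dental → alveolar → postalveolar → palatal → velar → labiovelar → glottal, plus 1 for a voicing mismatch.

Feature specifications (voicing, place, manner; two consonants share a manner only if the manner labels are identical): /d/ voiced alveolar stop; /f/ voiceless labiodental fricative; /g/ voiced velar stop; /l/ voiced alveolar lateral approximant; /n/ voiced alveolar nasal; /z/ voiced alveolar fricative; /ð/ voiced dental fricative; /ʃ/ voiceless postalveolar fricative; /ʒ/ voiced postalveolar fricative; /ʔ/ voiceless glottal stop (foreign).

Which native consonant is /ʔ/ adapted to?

g

/g/ is closest: same manner (stop), place distance 2 (glottal→velar), voicing differs (+1); total 3. Next closest is /d/ at distance 6.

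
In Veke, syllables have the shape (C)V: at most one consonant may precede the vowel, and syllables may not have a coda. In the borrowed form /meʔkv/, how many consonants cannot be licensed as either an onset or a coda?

3

Syllabifying with onset maximization leaves /ʔ/, /k/, /v/ stranded (no codas are permitted; onsets are limited to one consonant).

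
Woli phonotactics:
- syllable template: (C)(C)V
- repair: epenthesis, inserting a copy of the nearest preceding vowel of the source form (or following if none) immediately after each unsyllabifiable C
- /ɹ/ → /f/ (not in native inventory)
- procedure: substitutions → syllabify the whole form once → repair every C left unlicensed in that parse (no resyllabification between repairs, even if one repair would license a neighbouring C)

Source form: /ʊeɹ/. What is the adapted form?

Substitution: /ɹ/ → /f/, giving /ʊef/.
The consonants /f/ cannot be parsed into a legal (C)(C)V syllable (no codas are permitted; onsets may contain at most 2 consonants).
Epenthesis after each stranded consonant: /f/ → /fe/.

ʊefe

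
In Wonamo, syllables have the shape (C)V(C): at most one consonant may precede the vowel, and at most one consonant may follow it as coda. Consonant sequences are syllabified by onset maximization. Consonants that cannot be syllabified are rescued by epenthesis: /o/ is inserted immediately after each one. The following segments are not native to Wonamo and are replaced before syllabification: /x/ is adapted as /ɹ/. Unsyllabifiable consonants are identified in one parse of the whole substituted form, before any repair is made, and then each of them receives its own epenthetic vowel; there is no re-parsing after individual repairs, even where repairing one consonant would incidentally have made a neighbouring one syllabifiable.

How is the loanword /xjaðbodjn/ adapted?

ɹojaðbodjono

Substitution: /x/ → /ɹ/, giving /ɹjaðbodjn/.
Syllabifying with onset maximization leaves /ɹ/, /j/, /n/ stranded (at most one coda consonant is licensed; onsets are limited to one consonant).
Epenthesis after each stranded consonant: /ɹ/ → /ɹo/, /j/ → /jo/, /n/ → /no/.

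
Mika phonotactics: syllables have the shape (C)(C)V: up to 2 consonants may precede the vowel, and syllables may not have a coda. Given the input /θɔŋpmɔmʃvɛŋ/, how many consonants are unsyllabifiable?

The consonants /ŋ/, /m/, /ŋ/ cannot be parsed into a legal (C)(C)V syllable (no codas are permitted; onsets may contain at most 2 consonants).

3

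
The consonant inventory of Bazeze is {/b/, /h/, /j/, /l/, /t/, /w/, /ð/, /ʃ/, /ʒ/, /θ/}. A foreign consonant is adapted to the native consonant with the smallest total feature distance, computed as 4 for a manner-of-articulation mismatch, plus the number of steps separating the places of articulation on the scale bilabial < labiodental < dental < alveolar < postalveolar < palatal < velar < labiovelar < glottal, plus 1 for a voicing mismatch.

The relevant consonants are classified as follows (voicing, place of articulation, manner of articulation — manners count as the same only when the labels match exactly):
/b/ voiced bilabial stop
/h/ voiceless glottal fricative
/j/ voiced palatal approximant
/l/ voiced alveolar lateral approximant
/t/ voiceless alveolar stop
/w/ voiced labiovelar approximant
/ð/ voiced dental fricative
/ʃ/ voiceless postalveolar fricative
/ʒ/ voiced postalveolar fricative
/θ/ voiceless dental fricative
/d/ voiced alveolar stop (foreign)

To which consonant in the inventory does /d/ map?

t

/t/ is closest: same manner (stop), place distance 0 (alveolar→alveolar), voicing differs (+1); total 1. Next closest is /b/ at distance 3.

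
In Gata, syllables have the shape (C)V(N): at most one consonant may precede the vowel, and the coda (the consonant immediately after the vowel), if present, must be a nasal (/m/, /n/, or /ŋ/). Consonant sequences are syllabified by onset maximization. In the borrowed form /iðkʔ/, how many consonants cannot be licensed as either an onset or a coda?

3

The consonants /ð/, /k/, /ʔ/ cannot be parsed into a legal (C)V(N) syllable (only a nasal (/m/, /n/, or /ŋ/) is licensed in coda position; onsets are limited to one consonant).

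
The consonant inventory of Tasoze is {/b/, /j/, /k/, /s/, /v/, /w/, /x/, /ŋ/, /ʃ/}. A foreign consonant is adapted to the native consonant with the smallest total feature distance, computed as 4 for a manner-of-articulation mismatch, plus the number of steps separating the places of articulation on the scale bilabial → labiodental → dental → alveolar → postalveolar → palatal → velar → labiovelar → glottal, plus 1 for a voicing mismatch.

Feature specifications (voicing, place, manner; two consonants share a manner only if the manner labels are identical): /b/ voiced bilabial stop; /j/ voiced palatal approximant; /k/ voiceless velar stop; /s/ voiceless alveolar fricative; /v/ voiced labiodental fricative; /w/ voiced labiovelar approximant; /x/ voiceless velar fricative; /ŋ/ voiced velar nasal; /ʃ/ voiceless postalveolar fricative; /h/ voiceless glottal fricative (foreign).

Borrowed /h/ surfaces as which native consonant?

x

/x/ is closest: same manner (fricative), place distance 2 (glottal→velar), same voicing; total 2. Next closest is /ʃ/ at distance 4.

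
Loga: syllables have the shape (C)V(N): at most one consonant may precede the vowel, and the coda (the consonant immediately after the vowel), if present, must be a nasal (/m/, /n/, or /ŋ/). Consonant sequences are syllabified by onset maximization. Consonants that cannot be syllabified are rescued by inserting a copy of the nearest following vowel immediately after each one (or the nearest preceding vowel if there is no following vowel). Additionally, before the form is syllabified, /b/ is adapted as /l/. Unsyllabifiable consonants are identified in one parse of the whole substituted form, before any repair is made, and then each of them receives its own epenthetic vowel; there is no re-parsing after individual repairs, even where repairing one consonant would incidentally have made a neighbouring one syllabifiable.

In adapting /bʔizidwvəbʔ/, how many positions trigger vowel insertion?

5

After substitution the input is /lʔizidwvəlʔ/.
The unsyllabifiable consonants are /l/, /d/, /w/, /l/, /ʔ/; each receives one epenthetic vowel.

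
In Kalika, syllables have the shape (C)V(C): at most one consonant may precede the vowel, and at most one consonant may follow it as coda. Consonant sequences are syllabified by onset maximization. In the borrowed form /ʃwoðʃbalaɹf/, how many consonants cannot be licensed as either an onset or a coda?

Syllabifying with onset maximization leaves /ʃ/, /ʃ/, /f/ stranded (at most one coda consonant is licensed; onsets are limited to one consonant).

3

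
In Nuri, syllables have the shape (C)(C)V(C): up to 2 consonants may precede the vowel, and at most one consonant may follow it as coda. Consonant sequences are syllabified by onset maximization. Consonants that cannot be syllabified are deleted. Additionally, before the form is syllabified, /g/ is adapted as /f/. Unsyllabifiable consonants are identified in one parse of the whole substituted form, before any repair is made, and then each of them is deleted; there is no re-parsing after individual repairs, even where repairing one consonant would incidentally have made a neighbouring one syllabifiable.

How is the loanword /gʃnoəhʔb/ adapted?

ʃnoəh

Substitution: /g/ → /f/, giving /fʃnoəhʔb/.
Syllabifying with onset maximization leaves /f/, /ʔ/, /b/ stranded (at most one coda consonant is licensed; onsets may contain at most 2 consonants).
Deletion applies to /f/, /ʔ/, /b/.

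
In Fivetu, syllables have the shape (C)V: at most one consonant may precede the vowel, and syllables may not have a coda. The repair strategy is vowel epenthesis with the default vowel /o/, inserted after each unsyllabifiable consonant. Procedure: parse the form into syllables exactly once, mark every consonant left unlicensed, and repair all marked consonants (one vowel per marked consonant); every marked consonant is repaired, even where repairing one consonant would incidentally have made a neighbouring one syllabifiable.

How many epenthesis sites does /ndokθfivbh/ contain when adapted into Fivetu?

6

The unsyllabifiable consonants are /n/, /k/, /θ/, /v/, /b/, /h/; each receives one epenthetic vowel.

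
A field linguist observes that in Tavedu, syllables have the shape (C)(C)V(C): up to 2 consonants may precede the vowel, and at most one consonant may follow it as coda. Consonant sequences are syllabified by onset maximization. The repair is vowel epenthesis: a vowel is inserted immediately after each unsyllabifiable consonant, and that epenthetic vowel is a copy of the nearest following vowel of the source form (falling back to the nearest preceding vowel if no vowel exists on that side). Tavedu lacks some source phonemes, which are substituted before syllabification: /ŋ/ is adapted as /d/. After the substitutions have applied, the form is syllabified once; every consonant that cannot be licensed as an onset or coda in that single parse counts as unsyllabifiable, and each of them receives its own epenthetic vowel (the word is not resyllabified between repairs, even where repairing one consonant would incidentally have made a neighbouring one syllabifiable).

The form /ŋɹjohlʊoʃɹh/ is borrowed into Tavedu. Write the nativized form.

doɹjohlʊoʃɹoho

Substitution: /ŋ/ → /d/, giving /dɹjohlʊoʃɹh/.
Syllabifying with onset maximization leaves /d/, /ɹ/, /h/ stranded (at most one coda consonant is licensed; onsets may contain at most 2 consonants).
Each unlicensed consonant becomes the onset of a new syllable: /d/ → /do/, /ɹ/ → /ɹo/, /h/ → /ho/.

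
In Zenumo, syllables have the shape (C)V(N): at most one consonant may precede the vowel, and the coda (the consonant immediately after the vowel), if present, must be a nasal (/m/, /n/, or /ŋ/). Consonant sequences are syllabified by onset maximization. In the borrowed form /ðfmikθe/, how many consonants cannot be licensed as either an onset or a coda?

Syllabifying with onset maximization leaves /ð/, /f/, /k/ stranded (only a nasal (/m/, /n/, or /ŋ/) is licensed in coda position; onsets are limited to one consonant).

3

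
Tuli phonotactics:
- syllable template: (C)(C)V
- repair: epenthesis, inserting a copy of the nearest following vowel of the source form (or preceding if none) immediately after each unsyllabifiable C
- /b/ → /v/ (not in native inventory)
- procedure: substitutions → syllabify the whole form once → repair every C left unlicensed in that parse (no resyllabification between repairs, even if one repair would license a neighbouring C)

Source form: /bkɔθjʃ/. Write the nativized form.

vkɔθɔjɔʃɔ

Substitution: /b/ → /v/, giving /vkɔθjʃ/.
Syllabifying with onset maximization leaves /θ/, /j/, /ʃ/ stranded (no codas are permitted; onsets may contain at most 2 consonants).
Epenthesis after each stranded consonant: /θ/ → /θɔ/, /j/ → /jɔ/, /ʃ/ → /ʃɔ/.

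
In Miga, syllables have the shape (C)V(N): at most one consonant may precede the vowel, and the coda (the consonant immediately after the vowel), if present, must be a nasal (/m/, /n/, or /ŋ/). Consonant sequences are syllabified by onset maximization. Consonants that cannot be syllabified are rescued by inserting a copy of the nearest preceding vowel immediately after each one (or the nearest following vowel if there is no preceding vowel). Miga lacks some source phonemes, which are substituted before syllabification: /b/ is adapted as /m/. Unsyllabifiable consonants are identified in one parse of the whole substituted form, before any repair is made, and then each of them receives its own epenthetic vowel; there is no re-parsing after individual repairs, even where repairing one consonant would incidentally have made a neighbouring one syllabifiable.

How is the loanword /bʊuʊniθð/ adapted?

mʊuʊniθiði

Substitution: /b/ → /m/, giving /mʊuʊniθð/.
The consonants /θ/, /ð/ cannot be parsed into a legal (C)V(N) syllable (only a nasal (/m/, /n/, or /ŋ/) is licensed in coda position; onsets are limited to one consonant).
Inserting the epenthetic vowel yields /θ/ → /θi/, /ð/ → /ði/.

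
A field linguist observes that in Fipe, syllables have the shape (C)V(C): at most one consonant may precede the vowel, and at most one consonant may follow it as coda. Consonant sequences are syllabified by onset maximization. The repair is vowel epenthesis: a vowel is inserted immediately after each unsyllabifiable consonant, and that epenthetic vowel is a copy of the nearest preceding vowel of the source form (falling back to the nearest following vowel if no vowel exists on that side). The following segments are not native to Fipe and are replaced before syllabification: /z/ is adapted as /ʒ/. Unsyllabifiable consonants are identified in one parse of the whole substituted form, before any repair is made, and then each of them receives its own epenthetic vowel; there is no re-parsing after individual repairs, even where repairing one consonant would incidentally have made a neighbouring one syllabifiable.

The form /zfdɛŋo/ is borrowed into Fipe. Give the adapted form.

Substitution: /z/ → /ʒ/, giving /ʒfdɛŋo/.
Under (C)V(C), the unsyllabifiable consonants are /ʒ/, /f/ (at most one coda consonant is licensed; onsets are limited to one consonant).
Epenthesis after each stranded consonant: /ʒ/ → /ʒɛ/, /f/ → /fɛ/.

ʒɛfɛdɛŋo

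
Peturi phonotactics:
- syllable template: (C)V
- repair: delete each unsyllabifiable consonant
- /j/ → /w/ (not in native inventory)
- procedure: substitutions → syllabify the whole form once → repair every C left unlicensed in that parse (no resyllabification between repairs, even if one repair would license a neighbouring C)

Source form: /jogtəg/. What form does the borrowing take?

Substitution: /j/ → /w/, giving /wogtəg/.
Syllabifying with onset maximization leaves /g/, /g/ stranded (no codas are permitted; onsets are limited to one consonant).
Deletion applies to /g/, /g/.

wotə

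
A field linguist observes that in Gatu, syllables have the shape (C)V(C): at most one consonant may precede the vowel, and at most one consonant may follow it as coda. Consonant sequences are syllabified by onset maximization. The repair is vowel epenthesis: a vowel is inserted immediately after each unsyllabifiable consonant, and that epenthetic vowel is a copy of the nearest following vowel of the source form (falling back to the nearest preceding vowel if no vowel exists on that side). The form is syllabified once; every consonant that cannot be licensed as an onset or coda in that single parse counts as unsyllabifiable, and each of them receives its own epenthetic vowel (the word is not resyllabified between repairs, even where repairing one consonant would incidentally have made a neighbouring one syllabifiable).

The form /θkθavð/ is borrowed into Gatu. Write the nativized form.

Under (C)V(C), the unsyllabifiable consonants are /θ/, /k/, /ð/ (at most one coda consonant is licensed; onsets are limited to one consonant).
Each unlicensed consonant becomes the onset of a new syllable: /θ/ → /θa/, /k/ → /ka/, /ð/ → /ða/.

θakaθavða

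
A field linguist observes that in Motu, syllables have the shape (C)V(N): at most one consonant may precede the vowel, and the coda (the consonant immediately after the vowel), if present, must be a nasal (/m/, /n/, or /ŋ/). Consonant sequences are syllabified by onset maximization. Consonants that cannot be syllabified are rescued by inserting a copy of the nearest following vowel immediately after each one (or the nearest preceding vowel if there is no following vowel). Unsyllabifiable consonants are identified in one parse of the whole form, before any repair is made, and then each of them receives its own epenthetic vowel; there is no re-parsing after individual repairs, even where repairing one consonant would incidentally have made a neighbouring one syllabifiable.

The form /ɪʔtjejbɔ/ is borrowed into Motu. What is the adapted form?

ɪʔetejejɔbɔ

Syllabifying with onset maximization leaves /ʔ/, /t/, /j/ stranded (only a nasal (/m/, /n/, or /ŋ/) is licensed in coda position; onsets are limited to one consonant).
Each unlicensed consonant becomes the onset of a new syllable: /ʔ/ → /ʔe/, /t/ → /te/, /j/ → /jɔ/.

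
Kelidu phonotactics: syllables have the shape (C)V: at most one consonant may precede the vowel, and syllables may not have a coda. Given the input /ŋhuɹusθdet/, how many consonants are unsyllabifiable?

4

Syllabifying with onset maximization leaves /ŋ/, /s/, /θ/, /t/ stranded (no codas are permitted; onsets are limited to one consonant).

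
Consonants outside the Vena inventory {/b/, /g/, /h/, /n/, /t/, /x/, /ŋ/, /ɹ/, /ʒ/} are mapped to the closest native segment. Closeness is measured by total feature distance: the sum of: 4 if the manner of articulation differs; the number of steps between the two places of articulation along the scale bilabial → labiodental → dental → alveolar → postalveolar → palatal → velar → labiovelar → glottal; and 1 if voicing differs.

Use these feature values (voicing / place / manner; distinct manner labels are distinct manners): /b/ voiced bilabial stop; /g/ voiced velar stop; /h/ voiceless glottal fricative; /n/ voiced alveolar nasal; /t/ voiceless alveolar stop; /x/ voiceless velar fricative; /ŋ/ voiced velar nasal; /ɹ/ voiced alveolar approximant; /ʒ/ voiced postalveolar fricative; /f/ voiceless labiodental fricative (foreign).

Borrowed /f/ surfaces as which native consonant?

ʒ

/ʒ/ is closest: same manner (fricative), place distance 3 (labiodental→postalveolar), voicing differs (+1); total 4. Next closest is /x/ at distance 5.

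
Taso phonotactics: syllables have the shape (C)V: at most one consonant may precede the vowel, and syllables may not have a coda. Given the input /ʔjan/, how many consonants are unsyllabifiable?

2

Under (C)V, the unsyllabifiable consonants are /ʔ/, /n/ (no codas are permitted; onsets are limited to one consonant).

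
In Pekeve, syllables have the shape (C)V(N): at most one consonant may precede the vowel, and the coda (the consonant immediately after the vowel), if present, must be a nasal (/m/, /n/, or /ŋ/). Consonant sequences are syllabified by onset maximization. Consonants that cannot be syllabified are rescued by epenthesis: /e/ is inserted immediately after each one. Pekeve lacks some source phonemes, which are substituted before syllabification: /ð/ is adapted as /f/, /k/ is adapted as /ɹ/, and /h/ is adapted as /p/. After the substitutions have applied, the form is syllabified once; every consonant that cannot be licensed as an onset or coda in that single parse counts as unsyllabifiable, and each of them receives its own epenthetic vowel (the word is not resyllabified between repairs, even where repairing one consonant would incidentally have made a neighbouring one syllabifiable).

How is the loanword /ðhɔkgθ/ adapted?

fepɔɹegeθe

Substitution: /ð/ → /f/, /h/ → /p/, /k/ → /ɹ/, giving /fpɔɹgθ/.
The consonants /f/, /ɹ/, /g/, /θ/ cannot be parsed into a legal (C)V(N) syllable (only a nasal (/m/, /n/, or /ŋ/) is licensed in coda position; onsets are limited to one consonant).
Epenthesis after each stranded consonant: /f/ → /fe/, /ɹ/ → /ɹe/, /g/ → /ge/, /θ/ → /θe/.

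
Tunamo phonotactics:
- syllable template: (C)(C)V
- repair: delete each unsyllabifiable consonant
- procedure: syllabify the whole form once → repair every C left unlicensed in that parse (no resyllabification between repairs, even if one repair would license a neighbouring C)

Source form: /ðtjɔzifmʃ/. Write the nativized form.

Under (C)(C)V, the unsyllabifiable consonants are /ð/, /f/, /m/, /ʃ/ (no codas are permitted; onsets may contain at most 2 consonants).
Deleting the stranded consonants removes /ð/, /f/, /m/, /ʃ/.

tjɔzi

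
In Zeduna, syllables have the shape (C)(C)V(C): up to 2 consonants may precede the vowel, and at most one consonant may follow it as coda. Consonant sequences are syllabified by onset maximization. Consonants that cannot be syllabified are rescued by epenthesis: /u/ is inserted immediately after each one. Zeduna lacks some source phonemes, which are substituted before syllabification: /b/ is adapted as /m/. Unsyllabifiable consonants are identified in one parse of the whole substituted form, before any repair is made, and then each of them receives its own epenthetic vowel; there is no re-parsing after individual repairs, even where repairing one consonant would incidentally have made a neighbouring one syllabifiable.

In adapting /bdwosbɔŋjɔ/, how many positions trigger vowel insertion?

After substitution the input is /mdwosmɔŋjɔ/.
The unsyllabifiable consonants are /m/; each receives one epenthetic vowel.

1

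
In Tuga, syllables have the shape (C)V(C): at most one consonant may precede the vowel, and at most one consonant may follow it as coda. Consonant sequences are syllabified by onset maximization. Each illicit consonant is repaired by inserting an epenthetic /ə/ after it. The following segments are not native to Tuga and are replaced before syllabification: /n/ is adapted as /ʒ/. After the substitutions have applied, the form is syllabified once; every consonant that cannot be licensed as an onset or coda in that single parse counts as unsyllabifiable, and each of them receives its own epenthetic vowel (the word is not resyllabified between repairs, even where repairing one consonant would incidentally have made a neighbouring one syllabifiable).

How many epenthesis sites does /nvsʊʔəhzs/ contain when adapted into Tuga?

4

After substitution the input is /ʒvsʊʔəhzs/.
The unsyllabifiable consonants are /ʒ/, /v/, /z/, /s/; each receives one epenthetic vowel.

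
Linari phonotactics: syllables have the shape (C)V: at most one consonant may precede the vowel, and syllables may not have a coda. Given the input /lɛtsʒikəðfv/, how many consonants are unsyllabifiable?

5

Under (C)V, the unsyllabifiable consonants are /t/, /s/, /ð/, /f/, /v/ (no codas are permitted; onsets are limited to one consonant).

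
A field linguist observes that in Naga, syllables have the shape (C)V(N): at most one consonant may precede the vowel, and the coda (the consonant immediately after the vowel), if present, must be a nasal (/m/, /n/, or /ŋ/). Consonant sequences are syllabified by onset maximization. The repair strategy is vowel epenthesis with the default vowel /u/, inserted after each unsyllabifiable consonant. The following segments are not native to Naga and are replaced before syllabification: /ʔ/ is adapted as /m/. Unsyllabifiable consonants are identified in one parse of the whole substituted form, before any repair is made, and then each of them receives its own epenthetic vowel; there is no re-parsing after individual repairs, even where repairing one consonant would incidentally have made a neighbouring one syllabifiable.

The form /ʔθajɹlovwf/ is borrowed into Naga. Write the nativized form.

muθajuɹulovuwufu

Substitution: /ʔ/ → /m/, giving /mθajɹlovwf/.
Syllabifying with onset maximization leaves /m/, /j/, /ɹ/, /v/, /w/, /f/ stranded (only a nasal (/m/, /n/, or /ŋ/) is licensed in coda position; onsets are limited to one consonant).
Inserting the epenthetic vowel yields /m/ → /mu/, /j/ → /ju/, /ɹ/ → /ɹu/, /v/ → /vu/, /w/ → /wu/, /f/ → /fu/.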